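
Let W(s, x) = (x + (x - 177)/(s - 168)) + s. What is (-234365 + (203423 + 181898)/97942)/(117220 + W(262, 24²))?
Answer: -1078828200923/543472861321 ≈ -1.9851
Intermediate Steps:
W(s, x) = s + x + (-177 + x)/(-168 + s) (W(s, x) = (x + (-177 + x)/(-168 + s)) + s = s + x + (-177 + x)/(-168 + s))
(-234365 + (203423 + 181898)/97942)/(117220 + W(262, 24²)) = (-234365 + (203423 + 181898)/97942)/(117220 + (-177 + 262² - 168*262 - 167*24² + 262*24²)/(-168 + 262)) = (-234365 + 385321*(1/97942))/(117220 + (-177 + 68644 - 44016 - 167*576 + 262*576)/94) = (-234365 + 385321/97942)/(117220 + (-177 + 68644 - 44016 - 96192 + 150912)/94) = -22953791509/(97942*(117220 + (1/94)*79171)) = -22953791509/(97942*(117220 + 79171/94)) = -22953791509/(97942*11097851/94) = -22953791509/97942*94/11097851 = -1078828200923/543472861321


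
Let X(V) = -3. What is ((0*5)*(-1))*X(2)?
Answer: 0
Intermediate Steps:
((0*5)*(-1))*X(2) = ((0*5)*(-1))*(-3) = (0*(-1))*(-3) = 0*(-3) = 0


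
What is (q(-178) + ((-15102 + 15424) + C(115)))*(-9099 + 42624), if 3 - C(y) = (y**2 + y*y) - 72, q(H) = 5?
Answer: -873259200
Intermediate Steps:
C(y) = 75 - 2*y**2 (C(y) = 3 - ((y**2 + y*y) - 72) = 3 - ((y**2 + y**2) - 72) = 3 - (2*y**2 - 72) = 3 - (-72 + 2*y**2) = 3 + (72 - 2*y**2) = 75 - 2*y**2)
(q(-178) + ((-15102 + 15424) + C(115)))*(-9099 + 42624) = (5 + ((-15102 + 15424) + (75 - 2*115**2)))*(-9099 + 42624) = (5 + (322 + (75 - 2*13225)))*33525 = (5 + (322 + (75 - 26450)))*33525 = (5 + (322 - 26375))*33525 = (5 - 26053)*33525 = -26048*33525 = -873259200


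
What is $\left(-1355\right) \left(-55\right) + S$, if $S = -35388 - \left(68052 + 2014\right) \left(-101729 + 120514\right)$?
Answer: $-1316150673$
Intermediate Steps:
$S = -1316225198$ ($S = -35388 - 70066 \cdot 18785 = -35388 - 1316189810 = -1316225198$)
$\left(-1355\right) \left(-55\right) + S = \left(-1355\right) \left(-55\right) - 1316225198 = 74525 - 1316225198 = -1316150673$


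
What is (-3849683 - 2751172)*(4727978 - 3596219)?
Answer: -7470577053945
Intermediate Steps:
(-3849683 - 2751172)*(4727978 - 3596219) = -6600855*1131759 = -7470577053945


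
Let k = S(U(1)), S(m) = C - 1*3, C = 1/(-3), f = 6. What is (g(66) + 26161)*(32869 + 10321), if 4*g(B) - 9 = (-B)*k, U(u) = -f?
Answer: 2264732435/2 ≈ 1.1324e+9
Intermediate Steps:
C = -⅓ ≈ -0.33333
U(u) = -6 (U(u) = -1*6 = -6)
S(m) = -10/3 (S(m) = -⅓ - 1*3 = -⅓ - 3 = -10/3)
k = -10/3 ≈ -3.3333
g(B) = 9/4 + 5*B/6 (g(B) = 9/4 + (-B*(-10/3))/4 = 9/4 + (10*B/3)/4 = 9/4 + 5*B/6)
(g(66) + 26161)*(32869 + 10321) = ((9/4 + (⅚)*66) + 26161)*(32869 + 10321) = ((9/4 + 55) + 26161)*43190 = (229/4 + 26161)*43190 = (104873/4)*43190 = 2264732435/2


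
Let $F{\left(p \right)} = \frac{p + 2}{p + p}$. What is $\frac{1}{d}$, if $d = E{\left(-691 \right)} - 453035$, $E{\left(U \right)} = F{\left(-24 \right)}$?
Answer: $- \frac{24}{10872829} \approx -2.2073 \cdot 10^{-6}$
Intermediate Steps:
$F{\left(p \right)} = \frac{2 + p}{2 p}$
$E{\left(U \right)} = \frac{11}{24}$ ($E{\left(U \right)} = \frac{2 - 24}{2 \left(-24\right)} = \frac{1}{2} \left(- \frac{1}{24}\right) \left(-22\right) = \frac{11}{24}$)
$d = - \frac{10872829}{24}$ ($d = \frac{11}{24} - 453035 = - \frac{10872829}{24} \approx -4.5303 \cdot 10^{5}$)
$\frac{1}{d} = \frac{1}{- \frac{10872829}{24}} = - \frac{24}{10872829}$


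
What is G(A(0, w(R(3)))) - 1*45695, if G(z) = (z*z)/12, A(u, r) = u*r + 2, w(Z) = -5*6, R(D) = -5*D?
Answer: -137084/3 ≈ -45695.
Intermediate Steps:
w(Z) = -30
A(u, r) = 2 + r*u (A(u, r) = r*u + 2 = 2 + r*u)
G(z) = z²/12 (G(z) = z²*(1/12) = z²/12)
G(A(0, w(R(3)))) - 1*45695 = (2 - 30*0)²/12 - 1*45695 = (2 + 0)²/12 - 45695 = (1/12)*2² - 45695 = (1/12)*4 - 45695 = ⅓ - 45695 = -137084/3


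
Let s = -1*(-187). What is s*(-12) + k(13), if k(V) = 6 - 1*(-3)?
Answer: -2235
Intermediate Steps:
k(V) = 9 (k(V) = 6 + 3 = 9)
s = 187
s*(-12) + k(13) = 187*(-12) + 9 = -2244 + 9 = -2235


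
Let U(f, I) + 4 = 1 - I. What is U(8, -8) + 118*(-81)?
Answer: -9553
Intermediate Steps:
U(f, I) = -3 - I (U(f, I) = -4 + (1 - I) = -3 - I)
U(8, -8) + 118*(-81) = (-3 - 1*(-8)) + 118*(-81) = (-3 + 8) - 9558 = 5 - 9558 = -9553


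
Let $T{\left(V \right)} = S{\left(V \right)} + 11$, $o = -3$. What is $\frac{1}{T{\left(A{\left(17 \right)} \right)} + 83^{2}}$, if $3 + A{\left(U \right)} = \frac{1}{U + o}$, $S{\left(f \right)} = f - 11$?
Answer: $\frac{14}{96405} \approx 0.00014522$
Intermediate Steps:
$S{\left(f \right)} = -11 + f$
$A{\left(U \right)} = -3 + \frac{1}{-3 + U}$ ($A{\left(U \right)} = -3 + \frac{1}{U - 3} = -3 + \frac{1}{-3 + U}$)
$T{\left(V \right)} = V$ ($T{\left(V \right)} = \left(-11 + V\right) + 11 = V$)
$\frac{1}{T{\left(A{\left(17 \right)} \right)} + 83^{2}} = \frac{1}{\frac{10 - 51}{-3 + 17} + 83^{2}} = \frac{1}{\frac{10 - 51}{14} + 6889} = \frac{1}{\frac{1}{14} \left(-41\right) + 6889} = \frac{1}{- \frac{41}{14} + 6889} = \frac{1}{\frac{96405}{14}} = \frac{14}{96405}$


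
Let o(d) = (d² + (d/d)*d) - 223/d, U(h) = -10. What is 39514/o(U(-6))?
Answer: 395140/1123 ≈ 351.86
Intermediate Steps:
o(d) = d + d² - 223/d (o(d) = (d² + 1*d) - 223/d = (d² + d) - 223/d = (d + d²) - 223/d = d + d² - 223/d)
39514/o(U(-6)) = 39514/(-10 + (-10)² - 223/(-10)) = 39514/(-10 + 100 - 223*(-⅒)) = 39514/(-10 + 100 + 223/10) = 39514/(1123/10) = 39514*(10/1123) = 395140/1123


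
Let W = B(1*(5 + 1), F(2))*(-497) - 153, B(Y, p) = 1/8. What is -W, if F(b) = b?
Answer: 1721/8 ≈ 215.13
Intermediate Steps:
B(Y, p) = 1/8
W = -1721/8 (W = (1/8)*(-497) - 153 = -497/8 - 153 = -1721/8 ≈ -215.13)
-W = -1*(-1721/8) = 1721/8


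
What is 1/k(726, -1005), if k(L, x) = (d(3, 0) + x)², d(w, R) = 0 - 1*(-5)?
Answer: 1/1000000 ≈ 1.0000e-6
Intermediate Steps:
d(w, R) = 5 (d(w, R) = 0 + 5 = 5)
k(L, x) = (5 + x)²
1/k(726, -1005) = 1/((5 - 1005)²) = 1/((-1000)²) = 1/1000000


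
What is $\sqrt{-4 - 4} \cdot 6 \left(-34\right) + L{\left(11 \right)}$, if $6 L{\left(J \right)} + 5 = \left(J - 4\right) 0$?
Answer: $- \frac{5}{6} - 408 i \sqrt{2} \approx -0.83333 - 577.0 i$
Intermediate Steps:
$L{\left(J \right)} = - \frac{5}{6}$ ($L{\left(J \right)} = - \frac{5}{6} + \frac{\left(J - 4\right) 0}{6} = - \frac{5}{6} + \frac{\left(-4 + J\right) 0}{6} = - \frac{5}{6} + \frac{1}{6} \cdot 0 = - \frac{5}{6} + 0 = - \frac{5}{6}$)
$\sqrt{-4 - 4} \cdot 6 \left(-34\right) + L{\left(11 \right)} = \sqrt{-4 - 4} \cdot 6 \left(-34\right) - \frac{5}{6} = \sqrt{-8} \cdot 6 \left(-34\right) - \frac{5}{6} = 2 i \sqrt{2} \cdot 6 \left(-34\right) - \frac{5}{6} = 12 i \sqrt{2} \left(-34\right) - \frac{5}{6} = - 408 i \sqrt{2} - \frac{5}{6} = - \frac{5}{6} - 408 i \sqrt{2}$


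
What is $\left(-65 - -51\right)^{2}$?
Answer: $196$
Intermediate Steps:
$\left(-65 - -51\right)^{2} = \left(-65 + 51\right)^{2} = \left(-14\right)^{2} = 196$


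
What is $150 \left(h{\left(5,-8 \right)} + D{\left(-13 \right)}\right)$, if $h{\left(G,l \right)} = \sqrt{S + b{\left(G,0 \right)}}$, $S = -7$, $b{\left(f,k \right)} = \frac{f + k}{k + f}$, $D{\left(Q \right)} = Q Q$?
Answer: $25350 + 150 i \sqrt{6} \approx 25350.0 + 367.42 i$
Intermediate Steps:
$D{\left(Q \right)} = Q^{2}$
$b{\left(f,k \right)} = 1$ ($b{\left(f,k \right)} = \frac{f + k}{f + k} = 1$)
$h{\left(G,l \right)} = i \sqrt{6}$ ($h{\left(G,l \right)} = \sqrt{-7 + 1} = \sqrt{-6} = i \sqrt{6}$)
$150 \left(h{\left(5,-8 \right)} + D{\left(-13 \right)}\right) = 150 \left(i \sqrt{6} + \left(-13\right)^{2}\right) = 150 \left(i \sqrt{6} + 169\right) = 150 \left(169 + i \sqrt{6}\right) = 25350 + 150 i \sqrt{6}$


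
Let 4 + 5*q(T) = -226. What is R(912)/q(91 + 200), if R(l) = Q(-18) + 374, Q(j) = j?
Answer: -178/23 ≈ -7.7391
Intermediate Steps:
q(T) = -46 (q(T) = -4/5 + (1/5)*(-226) = -4/5 - 226/5 = -46)
R(l) = 356 (R(l) = -18 + 374 = 356)
R(912)/q(91 + 200) = 356/(-46) = 356*(-1/46) = -178/23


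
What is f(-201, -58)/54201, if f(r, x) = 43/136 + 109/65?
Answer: 839/22816040 ≈ 3.6772e-5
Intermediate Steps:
f(r, x) = 17619/8840 (f(r, x) = 43*(1/136) + 109*(1/65) = 43/136 + 109/65 = 17619/8840)
f(-201, -58)/54201 = (17619/8840)/54201 = (17619/8840)*(1/54201) = 839/22816040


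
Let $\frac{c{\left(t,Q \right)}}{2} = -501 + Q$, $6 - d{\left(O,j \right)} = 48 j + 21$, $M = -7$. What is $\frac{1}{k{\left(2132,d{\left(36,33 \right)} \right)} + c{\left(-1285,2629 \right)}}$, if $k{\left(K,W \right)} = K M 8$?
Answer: $- \frac{1}{115136} \approx -8.6854 \cdot 10^{-6}$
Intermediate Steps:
$d{\left(O,j \right)} = -15 - 48 j$ ($d{\left(O,j \right)} = 6 - \left(48 j + 21\right) = 6 - \left(21 + 48 j\right) = -15 - 48 j$)
$c{\left(t,Q \right)} = -1002 + 2 Q$ ($c{\left(t,Q \right)} = 2 \left(-501 + Q\right) = -1002 + 2 Q$)
$k{\left(K,W \right)} = - 56 K$ ($k{\left(K,W \right)} = K \left(-7\right) 8 = - 7 K 8 = - 56 K$)
$\frac{1}{k{\left(2132,d{\left(36,33 \right)} \right)} + c{\left(-1285,2629 \right)}} = \frac{1}{\left(-56\right) 2132 + \left(-1002 + 2 \cdot 2629\right)} = \frac{1}{-119392 + \left(-1002 + 5258\right)} = \frac{1}{-119392 + 4256} = \frac{1}{-115136} = - \frac{1}{115136}$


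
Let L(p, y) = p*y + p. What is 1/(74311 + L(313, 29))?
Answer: 1/83701 ≈ 1.1947e-5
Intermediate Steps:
L(p, y) = p + p*y
1/(74311 + L(313, 29)) = 1/(74311 + 313*(1 + 29)) = 1/(74311 + 313*30) = 1/(74311 + 9390) = 1/83701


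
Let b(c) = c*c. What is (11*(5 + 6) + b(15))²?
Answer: 119716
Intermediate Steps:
b(c) = c²
(11*(5 + 6) + b(15))² = (11*(5 + 6) + 15²)² = (11*11 + 225)² = (121 + 225)² = 346² = 119716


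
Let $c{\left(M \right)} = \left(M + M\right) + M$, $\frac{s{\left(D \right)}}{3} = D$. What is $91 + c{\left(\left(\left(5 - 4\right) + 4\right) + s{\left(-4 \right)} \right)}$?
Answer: $70$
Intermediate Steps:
$s{\left(D \right)} = 3 D$
$c{\left(M \right)} = 3 M$ ($c{\left(M \right)} = 2 M + M = 3 M$)
$91 + c{\left(\left(\left(5 - 4\right) + 4\right) + s{\left(-4 \right)} \right)} = 91 + 3 \left(\left(\left(5 - 4\right) + 4\right) + 3 \left(-4\right)\right) = 91 + 3 \left(\left(1 + 4\right) - 12\right) = 91 + 3 \left(5 - 12\right) = 91 + 3 \left(-7\right) = 91 - 21 = 70$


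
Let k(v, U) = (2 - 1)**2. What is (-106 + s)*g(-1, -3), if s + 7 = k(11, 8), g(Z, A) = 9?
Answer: -1008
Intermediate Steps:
k(v, U) = 1 (k(v, U) = 1**2 = 1)
s = -6 (s = -7 + 1 = -6)
(-106 + s)*g(-1, -3) = (-106 - 6)*9 = -112*9 = -1008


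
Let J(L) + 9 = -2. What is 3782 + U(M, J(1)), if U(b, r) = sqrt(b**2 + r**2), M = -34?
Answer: 3782 + sqrt(1277) ≈ 3817.7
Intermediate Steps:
J(L) = -11 (J(L) = -9 - 2 = -11)
3782 + U(M, J(1)) = 3782 + sqrt((-34)**2 + (-11)**2) = 3782 + sqrt(1156 + 121) = 3782 + sqrt(1277)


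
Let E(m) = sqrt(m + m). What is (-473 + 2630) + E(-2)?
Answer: 2157 + 2*I ≈ 2157.0 + 2.0*I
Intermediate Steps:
E(m) = sqrt(2)*sqrt(m) (E(m) = sqrt(2*m) = sqrt(2)*sqrt(m))
(-473 + 2630) + E(-2) = (-473 + 2630) + sqrt(2)*sqrt(-2) = 2157 + sqrt(2)*(I*sqrt(2)) = 2157 + 2*I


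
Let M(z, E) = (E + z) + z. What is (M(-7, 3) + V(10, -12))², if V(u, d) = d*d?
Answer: 17689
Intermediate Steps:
V(u, d) = d²
M(z, E) = E + 2*z
(M(-7, 3) + V(10, -12))² = ((3 + 2*(-7)) + (-12)²)² = ((3 - 14) + 144)² = (-11 + 144)² = 133² = 17689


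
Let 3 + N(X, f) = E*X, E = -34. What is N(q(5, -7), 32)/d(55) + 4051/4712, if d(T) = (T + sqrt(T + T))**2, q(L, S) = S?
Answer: 137795297/145596088 - 94*sqrt(110)/30899 ≈ 0.91452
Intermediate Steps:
d(T) = (T + sqrt(2)*sqrt(T))**2 (d(T) = (T + sqrt(2*T))**2 = (T + sqrt(2)*sqrt(T))**2)
N(X, f) = -3 - 34*X
N(q(5, -7), 32)/d(55) + 4051/4712 = (-3 - 34*(-7))/((55 + sqrt(2)*sqrt(55))**2) + 4051/4712 = (-3 + 238)/((55 + sqrt(110))**2) + 4051*(1/4712) = 235/(55 + sqrt(110))**2 + 4051/4712 = 4051/4712 + 235/(55 + sqrt(110))**2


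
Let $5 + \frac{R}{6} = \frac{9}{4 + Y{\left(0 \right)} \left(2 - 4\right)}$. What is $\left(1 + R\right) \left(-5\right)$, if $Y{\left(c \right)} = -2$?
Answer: $\frac{445}{4} \approx 111.25$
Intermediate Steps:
$R = - \frac{93}{4}$ ($R = -30 + 6 \frac{9}{4 - 2 \left(2 - 4\right)} = -30 + 6 \frac{9}{4 - -4} = -30 + 6 \frac{9}{4 + 4} = -30 + 6 \cdot \frac{9}{8} = -30 + \frac{27}{4} = - \frac{93}{4} \approx -23.25$)
$\left(1 + R\right) \left(-5\right) = \left(1 - \frac{93}{4}\right) \left(-5\right) = \left(- \frac{89}{4}\right) \left(-5\right) = \frac{445}{4}$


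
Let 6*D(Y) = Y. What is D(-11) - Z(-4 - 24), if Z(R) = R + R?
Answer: 325/6 ≈ 54.167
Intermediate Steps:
Z(R) = 2*R
D(Y) = Y/6
D(-11) - Z(-4 - 24) = (1/6)*(-11) - 2*(-4 - 24) = -11/6 - 2*(-28) = -11/6 - 1*(-56) = -11/6 + 56 = 325/6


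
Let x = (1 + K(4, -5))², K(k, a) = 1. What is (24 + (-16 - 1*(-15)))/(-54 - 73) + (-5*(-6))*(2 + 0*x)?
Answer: 7597/127 ≈ 59.819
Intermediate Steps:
x = 4 (x = (1 + 1)² = 2² = 4)
(24 + (-16 - 1*(-15)))/(-54 - 73) + (-5*(-6))*(2 + 0*x) = (24 + (-16 - 1*(-15)))/(-54 - 73) + (-5*(-6))*(2 + 0*4) = (24 + (-16 + 15))/(-127) + 30*(2 + 0) = (24 - 1)*(-1/127) + 30*2 = 23*(-1/127) + 60 = -23/127 + 60 = 7597/127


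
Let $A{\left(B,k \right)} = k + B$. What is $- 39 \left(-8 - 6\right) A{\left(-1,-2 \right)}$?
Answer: $-1638$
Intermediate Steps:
$A{\left(B,k \right)} = B + k$
$- 39 \left(-8 - 6\right) A{\left(-1,-2 \right)} = - 39 \left(-8 - 6\right) \left(-1 - 2\right) = - 39 \left(-8 - 6\right) \left(-3\right) = \left(-39\right) \left(-14\right) \left(-3\right) = 546 \left(-3\right) = -1638$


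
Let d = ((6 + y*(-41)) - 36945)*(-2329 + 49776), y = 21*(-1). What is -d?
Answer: 1711792866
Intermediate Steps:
y = -21
d = -1711792866 (d = ((6 - 21*(-41)) - 36945)*(-2329 + 49776) = ((6 + 861) - 36945)*47447 = (867 - 36945)*47447 = -36078*47447 = -1711792866)
-d = -1*(-1711792866) = 1711792866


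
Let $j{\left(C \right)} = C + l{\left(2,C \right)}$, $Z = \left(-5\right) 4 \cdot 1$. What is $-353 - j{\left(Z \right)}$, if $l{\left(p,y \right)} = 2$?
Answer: $-335$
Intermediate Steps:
$Z = -20$ ($Z = \left(-20\right) 1 = -20$)
$j{\left(C \right)} = 2 + C$ ($j{\left(C \right)} = C + 2 = 2 + C$)
$-353 - j{\left(Z \right)} = -353 - \left(2 - 20\right) = -353 - -18 = -353 + 18 = -335$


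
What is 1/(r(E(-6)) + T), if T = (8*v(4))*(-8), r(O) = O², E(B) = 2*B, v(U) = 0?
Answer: 1/144 ≈ 0.0069444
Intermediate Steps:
T = 0 (T = (8*0)*(-8) = 0*(-8) = 0)
1/(r(E(-6)) + T) = 1/((2*(-6))² + 0) = 1/((-12)² + 0) = 1/(144 + 0) = 1/144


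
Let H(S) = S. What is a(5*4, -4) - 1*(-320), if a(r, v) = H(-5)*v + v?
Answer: 336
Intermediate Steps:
a(r, v) = -4*v (a(r, v) = -5*v + v = -4*v)
a(5*4, -4) - 1*(-320) = -4*(-4) - 1*(-320) = 16 + 320 = 336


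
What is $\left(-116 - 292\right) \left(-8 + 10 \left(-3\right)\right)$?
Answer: $15504$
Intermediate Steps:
$\left(-116 - 292\right) \left(-8 + 10 \left(-3\right)\right) = - 408 \left(-8 - 30\right) = \left(-408\right) \left(-38\right) = 15504$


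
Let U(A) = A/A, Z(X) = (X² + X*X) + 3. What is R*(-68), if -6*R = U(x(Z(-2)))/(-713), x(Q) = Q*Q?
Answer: -34/2139 ≈ -0.015895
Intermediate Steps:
Z(X) = 3 + 2*X² (Z(X) = (X² + X²) + 3 = 2*X² + 3 = 3 + 2*X²)
x(Q) = Q²
U(A) = 1
R = 1/4278 (R = -1/(6*(-713)) = -(-1)/(6*713) = -⅙*(-1/713) = 1/4278 ≈ 0.00023375)
R*(-68) = (1/4278)*(-68) = -34/2139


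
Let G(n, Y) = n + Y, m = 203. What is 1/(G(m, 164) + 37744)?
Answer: 1/38111 ≈ 2.6239e-5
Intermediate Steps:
G(n, Y) = Y + n
1/(G(m, 164) + 37744) = 1/((164 + 203) + 37744) = 1/(367 + 37744) = 1/38111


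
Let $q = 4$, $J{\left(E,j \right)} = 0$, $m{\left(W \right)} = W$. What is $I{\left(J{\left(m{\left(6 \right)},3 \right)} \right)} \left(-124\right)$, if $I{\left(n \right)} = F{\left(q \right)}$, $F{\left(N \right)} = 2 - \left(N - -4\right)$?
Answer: $744$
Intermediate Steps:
$F{\left(N \right)} = -2 - N$ ($F{\left(N \right)} = 2 - \left(N + 4\right) = 2 - \left(4 + N\right) = -2 - N$)
$I{\left(n \right)} = -6$ ($I{\left(n \right)} = -2 - 4 = -6$)
$I{\left(J{\left(m{\left(6 \right)},3 \right)} \right)} \left(-124\right) = \left(-6\right) \left(-124\right) = 744$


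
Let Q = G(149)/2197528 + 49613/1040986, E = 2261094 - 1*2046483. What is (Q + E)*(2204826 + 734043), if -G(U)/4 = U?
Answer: 90176136704666531684064/142974742663 ≈ 6.3071e+11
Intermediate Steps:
G(U) = -4*U
E = 214611 (E = 2261094 - 2046483 = 214611)
Q = 6775345563/142974742663 (Q = -4*149/2197528 + 49613/1040986 = -596*1/2197528 + 49613*(1/1040986) = -149/549382 + 49613/1040986 = 6775345563/142974742663 ≈ 0.047388)
(Q + E)*(2204826 + 734043) = (6775345563/142974742663 + 214611)*(2204826 + 734043) = (30683959272994656/142974742663)*2938869 = 90176136704666531684064/142974742663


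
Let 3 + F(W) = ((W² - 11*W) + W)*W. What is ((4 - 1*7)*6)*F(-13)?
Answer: 70020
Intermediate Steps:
F(W) = -3 + W*(W² - 10*W) (F(W) = -3 + ((W² - 11*W) + W)*W = -3 + (W² - 10*W)*W = -3 + W*(W² - 10*W))
((4 - 1*7)*6)*F(-13) = ((4 - 1*7)*6)*(-3 + (-13)³ - 10*(-13)²) = ((4 - 7)*6)*(-3 - 2197 - 10*169) = (-3*6)*(-3 - 2197 - 1690) = -18*(-3890) = 70020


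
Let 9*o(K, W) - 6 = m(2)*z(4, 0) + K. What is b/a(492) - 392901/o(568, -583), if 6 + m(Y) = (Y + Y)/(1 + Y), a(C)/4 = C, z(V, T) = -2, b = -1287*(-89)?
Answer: -3446122881/574000 ≈ -6003.7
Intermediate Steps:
b = 114543
a(C) = 4*C
m(Y) = -6 + 2*Y/(1 + Y) (m(Y) = -6 + (Y + Y)/(1 + Y) = -6 + (2*Y)/(1 + Y) = -6 + 2*Y/(1 + Y))
o(K, W) = 46/27 + K/9 (o(K, W) = ⅔ + ((2*(-3 - 2*2)/(1 + 2))*(-2) + K)/9 = ⅔ + ((2*(-3 - 4)/3)*(-2) + K)/9 = ⅔ + ((2*(⅓)*(-7))*(-2) + K)/9 = ⅔ + (-14/3*(-2) + K)/9 = ⅔ + (28/3 + K)/9 = ⅔ + (28/27 + K/9) = 46/27 + K/9)
b/a(492) - 392901/o(568, -583) = 114543/((4*492)) - 392901/(46/27 + (⅑)*568) = 114543/1968 - 392901/(46/27 + 568/9) = 114543*(1/1968) - 392901/1750/27 = 38181/656 - 392901*27/1750 = 38181/656 - 10608327/1750 = -3446122881/574000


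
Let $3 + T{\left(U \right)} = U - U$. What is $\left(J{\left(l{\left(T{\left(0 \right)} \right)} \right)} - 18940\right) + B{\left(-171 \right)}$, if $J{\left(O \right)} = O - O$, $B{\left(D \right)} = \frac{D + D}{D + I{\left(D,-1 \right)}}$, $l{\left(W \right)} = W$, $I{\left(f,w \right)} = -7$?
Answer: $- \frac{1685489}{89} \approx -18938.0$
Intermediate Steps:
$T{\left(U \right)} = -3$ ($T{\left(U \right)} = -3 + \left(U - U\right) = -3 + 0 = -3$)
$B{\left(D \right)} = \frac{2 D}{-7 + D}$ ($B{\left(D \right)} = \frac{D + D}{D - 7} = \frac{2 D}{-7 + D}$)
$J{\left(O \right)} = 0$
$\left(J{\left(l{\left(T{\left(0 \right)} \right)} \right)} - 18940\right) + B{\left(-171 \right)} = \left(0 - 18940\right) + 2 \left(-171\right) \frac{1}{-7 - 171} = -18940 + 2 \left(-171\right) \frac{1}{-178} = -18940 + 2 \left(-171\right) \left(- \frac{1}{178}\right) = -18940 + \frac{171}{89} = - \frac{1685489}{89}$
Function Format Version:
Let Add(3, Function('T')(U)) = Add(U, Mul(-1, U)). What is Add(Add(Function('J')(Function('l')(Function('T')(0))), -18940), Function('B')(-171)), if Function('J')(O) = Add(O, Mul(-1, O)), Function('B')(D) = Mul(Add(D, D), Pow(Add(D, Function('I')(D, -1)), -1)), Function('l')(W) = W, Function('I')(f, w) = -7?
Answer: Rational(-1685489, 89) ≈ -18938.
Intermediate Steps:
Function('T')(U) = -3 (Function('T')(U) = Add(-3, Add(U, Mul(-1, U))) = Add(-3, 0) = -3)
Function('B')(D) = Mul(2, D, Pow(Add(-7, D), -1)) (Function('B')(D) = Mul(Add(D, D), Pow(Add(D, -7), -1)) = Mul(Mul(2, D), Pow(Add(-7, D), -1)) = Mul(2, D, Pow(Add(-7, D), -1)))
Function('J')(O) = 0
Add(Add(Function('J')(Function('l')(Function('T')(0))), -18940), Function('B')(-171)) = Add(Add(0, -18940), Mul(2, -171, Pow(Add(-7, -171), -1))) = Add(-18940, Mul(2, -171, Pow(-178, -1))) = Add(-18940, Mul(2, -171, Rational(-1, 178))) = Add(-18940, Rational(171, 89)) = Rational(-1685489, 89)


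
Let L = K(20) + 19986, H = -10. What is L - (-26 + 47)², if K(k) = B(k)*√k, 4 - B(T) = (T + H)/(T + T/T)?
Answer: 19545 + 148*√5/21 ≈ 19561.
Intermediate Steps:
B(T) = 4 - (-10 + T)/(1 + T) (B(T) = 4 - (T - 10)/(T + T/T) = 4 - (-10 + T)/(T + 1) = 4 - (-10 + T)/(1 + T))
K(k) = √k*(14 + 3*k)/(1 + k) (K(k) = ((14 + 3*k)/(1 + k))*√k = √k*(14 + 3*k)/(1 + k))
L = 19986 + 148*√5/21 (L = √20*(14 + 3*20)/(1 + 20) + 19986 = (2*√5)*(14 + 60)/21 + 19986 = (2*√5)*(1/21)*74 + 19986 = 148*√5/21 + 19986 = 19986 + 148*√5/21 ≈ 20002.)
L - (-26 + 47)² = (19986 + 148*√5/21) - (-26 + 47)² = (19986 + 148*√5/21) - 1*21² = (19986 + 148*√5/21) - 1*441 = (19986 + 148*√5/21) - 441 = 19545 + 148*√5/21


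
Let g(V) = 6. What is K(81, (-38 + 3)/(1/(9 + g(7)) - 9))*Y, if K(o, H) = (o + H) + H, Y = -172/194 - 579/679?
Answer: -7029312/45493 ≈ -154.51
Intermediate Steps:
Y = -1181/679 (Y = -172*1/194 - 579*1/679 = -86/97 - 579/679 = -1181/679 ≈ -1.7393)
K(o, H) = o + 2*H (K(o, H) = (H + o) + H = o + 2*H)
K(81, (-38 + 3)/(1/(9 + g(7)) - 9))*Y = (81 + 2*((-38 + 3)/(1/(9 + 6) - 9)))*(-1181/679) = (81 + 2*(-35/(1/15 - 9)))*(-1181/679) = (81 + 2*(-35/(-134/15)))*(-1181/679) = (81 + 2*(-35*(-15/134)))*(-1181/679) = (81 + 2*(525/134))*(-1181/679) = (81 + 525/67)*(-1181/679) = (5952/67)*(-1181/679) = -7029312/45493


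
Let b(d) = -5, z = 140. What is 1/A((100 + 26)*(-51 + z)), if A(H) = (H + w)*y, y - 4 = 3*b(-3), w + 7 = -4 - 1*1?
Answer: -1/123222 ≈ -8.1154e-6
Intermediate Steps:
w = -12 (w = -7 + (-4 - 1*1) = -7 + (-4 - 1) = -7 - 5 = -12)
y = -11 (y = 4 + 3*(-5) = 4 - 15 = -11)
A(H) = 132 - 11*H (A(H) = (H - 12)*(-11) = (-12 + H)*(-11) = 132 - 11*H)
1/A((100 + 26)*(-51 + z)) = 1/(132 - 11*(100 + 26)*(-51 + 140)) = 1/(132 - 1386*89) = 1/(132 - 11*11214) = 1/(132 - 123354) = 1/(-123222) = -1/123222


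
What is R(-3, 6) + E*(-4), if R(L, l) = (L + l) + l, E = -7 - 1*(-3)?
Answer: 25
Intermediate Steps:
E = -4 (E = -7 + 3 = -4)
R(L, l) = L + 2*l
R(-3, 6) + E*(-4) = (-3 + 2*6) - 4*(-4) = (-3 + 12) + 16 = 9 + 16 = 25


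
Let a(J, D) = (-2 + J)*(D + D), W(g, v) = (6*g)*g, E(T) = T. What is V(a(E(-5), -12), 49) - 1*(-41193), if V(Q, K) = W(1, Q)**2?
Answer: 41229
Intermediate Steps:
W(g, v) = 6*g**2
a(J, D) = 2*D*(-2 + J) (a(J, D) = (-2 + J)*(2*D) = 2*D*(-2 + J))
V(Q, K) = 36 (V(Q, K) = (6*1**2)**2 = (6*1)**2 = 6**2 = 36)
V(a(E(-5), -12), 49) - 1*(-41193) = 36 - 1*(-41193) = 36 + 41193 = 41229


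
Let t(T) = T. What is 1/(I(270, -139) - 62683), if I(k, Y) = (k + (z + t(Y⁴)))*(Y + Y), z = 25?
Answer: -1/103777834091 ≈ -9.6360e-12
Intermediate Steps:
I(k, Y) = 2*Y*(25 + k + Y⁴) (I(k, Y) = (k + (25 + Y⁴))*(Y + Y) = (25 + k + Y⁴)*(2*Y) = 2*Y*(25 + k + Y⁴))
1/(I(270, -139) - 62683) = 1/(2*(-139)*(25 + 270 + (-139)⁴) - 62683) = 1/(2*(-139)*(25 + 270 + 373301041) - 62683) = 1/(2*(-139)*373301336 - 62683) = 1/(-103777771408 - 62683) = 1/(-103777834091) = -1/103777834091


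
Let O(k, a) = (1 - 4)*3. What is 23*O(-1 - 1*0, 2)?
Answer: -207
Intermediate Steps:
O(k, a) = -9 (O(k, a) = -3*3 = -9)
23*O(-1 - 1*0, 2) = 23*(-9) = -207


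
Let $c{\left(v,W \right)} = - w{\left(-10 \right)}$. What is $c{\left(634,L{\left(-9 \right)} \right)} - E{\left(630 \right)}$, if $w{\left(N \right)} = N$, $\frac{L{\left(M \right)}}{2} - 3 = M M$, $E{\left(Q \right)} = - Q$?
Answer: $640$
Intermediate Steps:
$L{\left(M \right)} = 6 + 2 M^{2}$ ($L{\left(M \right)} = 6 + 2 M M = 6 + 2 M^{2}$)
$c{\left(v,W \right)} = 10$ ($c{\left(v,W \right)} = \left(-1\right) \left(-10\right) = 10$)
$c{\left(634,L{\left(-9 \right)} \right)} - E{\left(630 \right)} = 10 - \left(-1\right) 630 = 10 - -630 = 10 + 630 = 640$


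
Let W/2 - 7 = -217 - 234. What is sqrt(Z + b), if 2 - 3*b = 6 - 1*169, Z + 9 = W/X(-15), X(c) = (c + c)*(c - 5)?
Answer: sqrt(1113)/5 ≈ 6.6723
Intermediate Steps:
X(c) = 2*c*(-5 + c) (X(c) = (2*c)*(-5 + c) = 2*c*(-5 + c))
W = -888 (W = 14 + 2*(-217 - 234) = 14 + 2*(-451) = 14 - 902 = -888)
Z = -262/25 (Z = -9 - 888*(-1/(30*(-5 - 15))) = -9 - 888/(2*(-15)*(-20)) = -9 - 888/600 = -9 - 888*1/600 = -9 - 37/25 = -262/25 ≈ -10.480)
b = 55 (b = 2/3 - (6 - 1*169)/3 = 2/3 - (6 - 169)/3 = 2/3 - 1/3*(-163) = 2/3 + 163/3 = 55)
sqrt(Z + b) = sqrt(-262/25 + 55) = sqrt(1113/25) = sqrt(1113)/5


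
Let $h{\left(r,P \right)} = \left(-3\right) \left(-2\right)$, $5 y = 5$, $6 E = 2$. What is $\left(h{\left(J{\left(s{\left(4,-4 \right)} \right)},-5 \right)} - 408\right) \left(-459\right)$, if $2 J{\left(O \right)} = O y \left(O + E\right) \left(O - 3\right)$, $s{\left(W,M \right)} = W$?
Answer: $184518$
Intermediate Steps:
$E = \frac{1}{3}$ ($E = \frac{1}{6} \cdot 2 = \frac{1}{3} \approx 0.33333$)
$y = 1$ ($y = \frac{1}{5} \cdot 5 = 1$)
$J{\left(O \right)} = \frac{O \left(-3 + O\right) \left(\frac{1}{3} + O\right)}{2}$ ($J{\left(O \right)} = \frac{O 1 \left(O + \frac{1}{3}\right) \left(O - 3\right)}{2} = \frac{O \left(\frac{1}{3} + O\right) \left(-3 + O\right)}{2} = \frac{O \left(-3 + O\right) \left(\frac{1}{3} + O\right)}{2}$)
$h{\left(r,P \right)} = 6$
$\left(h{\left(J{\left(s{\left(4,-4 \right)} \right)},-5 \right)} - 408\right) \left(-459\right) = \left(6 - 408\right) \left(-459\right) = \left(-402\right) \left(-459\right) = 184518$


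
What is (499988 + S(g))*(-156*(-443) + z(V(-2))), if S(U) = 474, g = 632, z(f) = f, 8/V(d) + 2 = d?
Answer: 34584926972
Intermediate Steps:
V(d) = 8/(-2 + d)
(499988 + S(g))*(-156*(-443) + z(V(-2))) = (499988 + 474)*(-156*(-443) + 8/(-2 - 2)) = 500462*(69108 + 8/(-4)) = 500462*(69108 + 8*(-¼)) = 500462*(69108 - 2) = 500462*69106 = 34584926972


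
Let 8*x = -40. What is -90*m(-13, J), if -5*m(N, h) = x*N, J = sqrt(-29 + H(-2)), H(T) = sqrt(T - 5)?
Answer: 1170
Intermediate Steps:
x = -5 (x = (1/8)*(-40) = -5)
H(T) = sqrt(-5 + T)
J = sqrt(-29 + I*sqrt(7)) (J = sqrt(-29 + sqrt(-5 - 2)) = sqrt(-29 + sqrt(-7)) = sqrt(-29 + I*sqrt(7)) ≈ 0.2454 + 5.3908*I)
m(N, h) = N (m(N, h) = -(-1)*N = N)
-90*m(-13, J) = -90*(-13) = 1170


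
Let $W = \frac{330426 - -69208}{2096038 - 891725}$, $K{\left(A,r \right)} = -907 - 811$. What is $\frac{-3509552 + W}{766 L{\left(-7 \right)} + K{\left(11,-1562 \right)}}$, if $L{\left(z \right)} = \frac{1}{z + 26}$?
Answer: $\frac{40152687632349}{19194340594} \approx 2091.9$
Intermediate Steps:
$L{\left(z \right)} = \frac{1}{26 + z}$
$K{\left(A,r \right)} = -1718$
$W = \frac{399634}{1204313}$ ($W = \frac{330426 + 69208}{1204313} = 399634 \cdot \frac{1}{1204313} = \frac{399634}{1204313} \approx 0.33184$)
$\frac{-3509552 + W}{766 L{\left(-7 \right)} + K{\left(11,-1562 \right)}} = \frac{-3509552 + \frac{399634}{1204313}}{\frac{766}{26 - 7} - 1718} = - \frac{4226598698142}{1204313 \left(\frac{766}{19} - 1718\right)} = - \frac{4226598698142}{1204313 \left(- \frac{31876}{19}\right)} = \left(- \frac{4226598698142}{1204313}\right) \left(- \frac{19}{31876}\right) = \frac{40152687632349}{19194340594}$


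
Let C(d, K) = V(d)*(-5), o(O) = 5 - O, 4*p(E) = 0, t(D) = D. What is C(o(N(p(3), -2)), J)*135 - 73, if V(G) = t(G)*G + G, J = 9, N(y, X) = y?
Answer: -20323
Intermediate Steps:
p(E) = 0 (p(E) = (¼)*0 = 0)
V(G) = G + G² (V(G) = G*G + G = G² + G = G + G²)
C(d, K) = -5*d*(1 + d) (C(d, K) = (d*(1 + d))*(-5) = -5*d*(1 + d))
C(o(N(p(3), -2)), J)*135 - 73 = -5*(5 - 1*0)*(1 + (5 - 1*0))*135 - 73 = -5*(5 + 0)*(1 + (5 + 0))*135 - 73 = -5*5*(1 + 5)*135 - 73 = -5*5*6*135 - 73 = -150*135 - 73 = -20250 - 73 = -20323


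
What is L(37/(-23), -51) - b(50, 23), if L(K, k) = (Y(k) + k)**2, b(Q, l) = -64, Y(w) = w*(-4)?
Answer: 23473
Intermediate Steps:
Y(w) = -4*w
L(K, k) = 9*k**2 (L(K, k) = (-4*k + k)**2 = (-3*k)**2 = 9*k**2)
L(37/(-23), -51) - b(50, 23) = 9*(-51)**2 - 1*(-64) = 9*2601 + 64 = 23409 + 64 = 23473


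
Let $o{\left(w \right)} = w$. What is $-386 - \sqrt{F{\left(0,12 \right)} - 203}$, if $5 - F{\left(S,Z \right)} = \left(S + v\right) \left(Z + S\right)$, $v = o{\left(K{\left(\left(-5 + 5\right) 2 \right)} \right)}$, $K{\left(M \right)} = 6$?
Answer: $-386 - 3 i \sqrt{30} \approx -386.0 - 16.432 i$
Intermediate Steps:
$v = 6$
$F{\left(S,Z \right)} = 5 - \left(6 + S\right) \left(S + Z\right)$ ($F{\left(S,Z \right)} = 5 - \left(S + 6\right) \left(Z + S\right) = 5 - \left(6 + S\right) \left(S + Z\right)$)
$-386 - \sqrt{F{\left(0,12 \right)} - 203} = -386 - \sqrt{\left(5 - 0^{2} - 0 - 72 - 0 \cdot 12\right) - 203} = -386 - \sqrt{\left(5 - 0 + 0 - 72 + 0\right) - 203} = -386 - \sqrt{\left(5 + 0 + 0 - 72 + 0\right) - 203} = -386 - \sqrt{-67 - 203} = -386 - \sqrt{-270} = -386 - 3 i \sqrt{30}$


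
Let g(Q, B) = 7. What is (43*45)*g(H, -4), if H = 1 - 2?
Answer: 13545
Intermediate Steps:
H = -1
(43*45)*g(H, -4) = (43*45)*7 = 1935*7 = 13545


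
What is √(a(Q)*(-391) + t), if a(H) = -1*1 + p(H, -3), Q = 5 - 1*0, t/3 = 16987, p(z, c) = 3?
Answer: 19*√139 ≈ 224.01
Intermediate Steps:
t = 50961 (t = 3*16987 = 50961)
Q = 5 (Q = 5 + 0 = 5)
a(H) = 2 (a(H) = -1*1 + 3 = -1 + 3 = 2)
√(a(Q)*(-391) + t) = √(2*(-391) + 50961) = √(-782 + 50961) = √50179 = 19*√139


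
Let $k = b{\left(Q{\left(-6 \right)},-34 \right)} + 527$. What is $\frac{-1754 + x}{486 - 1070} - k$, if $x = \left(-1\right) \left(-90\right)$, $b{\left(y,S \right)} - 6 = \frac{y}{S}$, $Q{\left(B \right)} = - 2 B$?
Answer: $- \frac{657479}{1241} \approx -529.8$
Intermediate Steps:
$b{\left(y,S \right)} = 6 + \frac{y}{S}$
$x = 90$
$k = \frac{9055}{17}$ ($k = \left(6 + \frac{\left(-2\right) \left(-6\right)}{-34}\right) + 527 = \left(6 + 12 \left(- \frac{1}{34}\right)\right) + 527 = \left(6 - \frac{6}{17}\right) + 527 = \frac{96}{17} + 527 = \frac{9055}{17} \approx 532.65$)
$\frac{-1754 + x}{486 - 1070} - k = \frac{-1754 + 90}{486 - 1070} - \frac{9055}{17} = - \frac{1664}{-584} - \frac{9055}{17} = \left(-1664\right) \left(- \frac{1}{584}\right) - \frac{9055}{17} = \frac{208}{73} - \frac{9055}{17} = - \frac{657479}{1241}$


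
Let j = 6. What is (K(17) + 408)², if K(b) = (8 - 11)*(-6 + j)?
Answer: 166464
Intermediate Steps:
K(b) = 0 (K(b) = (8 - 11)*(-6 + 6) = -3*0 = 0)
(K(17) + 408)² = (0 + 408)² = 408² = 166464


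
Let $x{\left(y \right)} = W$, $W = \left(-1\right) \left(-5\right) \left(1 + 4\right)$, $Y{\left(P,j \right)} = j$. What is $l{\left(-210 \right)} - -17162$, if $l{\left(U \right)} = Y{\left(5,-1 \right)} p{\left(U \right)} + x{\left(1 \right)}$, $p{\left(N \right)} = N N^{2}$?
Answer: $9278187$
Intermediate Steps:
$p{\left(N \right)} = N^{3}$
$W = 25$ ($W = 5 \cdot 5 = 25$)
$x{\left(y \right)} = 25$
$l{\left(U \right)} = 25 - U^{3}$ ($l{\left(U \right)} = - U^{3} + 25 = 25 - U^{3}$)
$l{\left(-210 \right)} - -17162 = \left(25 - \left(-210\right)^{3}\right) - -17162 = \left(25 - -9261000\right) + 17162 = \left(25 + 9261000\right) + 17162 = 9261025 + 17162 = 9278187$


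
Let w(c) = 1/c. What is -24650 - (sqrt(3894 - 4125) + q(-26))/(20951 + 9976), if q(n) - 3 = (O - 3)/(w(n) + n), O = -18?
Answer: -172037108309/6979193 - I*sqrt(231)/30927 ≈ -24650.0 - 0.00049144*I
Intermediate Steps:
w(c) = 1/c
q(n) = 3 - 21/(n + 1/n) (q(n) = 3 + (-18 - 3)/(1/n + n) = 3 - 21/(n + 1/n))
-24650 - (sqrt(3894 - 4125) + q(-26))/(20951 + 9976) = -24650 - (sqrt(3894 - 4125) + 3*(1 - 26*(-7 - 26))/(1 + (-26)**2))/(20951 + 9976) = -24650 - (sqrt(-231) + 3*(1 - 26*(-33))/(1 + 676))/30927 = -24650 - (I*sqrt(231) + 3*(1 + 858)/677)/30927 = -24650 - (I*sqrt(231) + 3*(1/677)*859)/30927 = -24650 - (I*sqrt(231) + 2577/677)/30927 = -24650 - (2577/677 + I*sqrt(231))/30927 = -24650 - (859/6979193 + I*sqrt(231)/30927) = -24650 + (-859/6979193 - I*sqrt(231)/30927) = -172037108309/6979193 - I*sqrt(231)/30927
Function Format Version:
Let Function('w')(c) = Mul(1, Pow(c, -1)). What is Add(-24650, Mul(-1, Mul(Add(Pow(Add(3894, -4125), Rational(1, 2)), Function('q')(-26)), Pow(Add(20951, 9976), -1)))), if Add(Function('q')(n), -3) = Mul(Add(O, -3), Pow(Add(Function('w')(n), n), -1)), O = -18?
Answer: Add(Rational(-172037108309, 6979193), Mul(Rational(-1, 30927), I, Pow(231, Rational(1, 2)))) ≈ Add(-24650., Mul(-0.00049144, I))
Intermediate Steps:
Function('w')(c) = Pow(c, -1)
Function('q')(n) = Add(3, Mul(-21, Pow(Add(n, Pow(n, -1)), -1))) (Function('q')(n) = Add(3, Mul(Add(-18, -3), Pow(Add(Pow(n, -1), n), -1))) = Add(3, Mul(-21, Pow(Add(n, Pow(n, -1)), -1))))
Add(-24650, Mul(-1, Mul(Add(Pow(Add(3894, -4125), Rational(1, 2)), Function('q')(-26)), Pow(Add(20951, 9976), -1)))) = Add(-24650, Mul(-1, Mul(Add(Pow(Add(3894, -4125), Rational(1, 2)), Mul(3, Pow(Add(1, Pow(-26, 2)), -1), Add(1, Mul(-26, Add(-7, -26))))), Pow(Add(20951, 9976), -1)))) = Add(-24650, Mul(-1, Mul(Add(Pow(-231, Rational(1, 2)), Mul(3, Pow(Add(1, 676), -1), Add(1, Mul(-26, -33)))), Pow(30927, -1)))) = Add(-24650, Mul(-1, Mul(Add(Mul(I, Pow(231, Rational(1, 2))), Mul(3, Pow(677, -1), Add(1, 858))), Rational(1, 30927)))) = Add(-24650, Mul(-1, Mul(Add(Mul(I, Pow(231, Rational(1, 2))), Mul(3, Rational(1, 677), 859)), Rational(1, 30927)))) = Add(-24650, Mul(-1, Mul(Add(Mul(I, Pow(231, Rational(1, 2))), Rational(2577, 677)), Rational(1, 30927)))) = Add(-24650, Mul(-1, Mul(Add(Rational(2577, 677), Mul(I, Pow(231, Rational(1, 2)))), Rational(1, 30927)))) = Add(-24650, Mul(-1, Add(Rational(859, 6979193), Mul(Rational(1, 30927), I, Pow(231, Rational(1, 2)))))) = Add(-24650, Add(Rational(-859, 6979193), Mul(Rational(-1, 30927), I, Pow(231, Rational(1, 2))))) = Add(Rational(-172037108309, 6979193), Mul(Rational(-1, 30927), I, Pow(231, Rational(1, 2))))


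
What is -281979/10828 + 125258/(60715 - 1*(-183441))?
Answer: -16872642775/660930292 ≈ -25.529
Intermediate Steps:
-281979/10828 + 125258/(60715 - 1*(-183441)) = -281979*1/10828 + 125258/(60715 + 183441) = -281979/10828 + 125258/244156 = -281979/10828 + 125258*(1/244156) = -281979/10828 + 62629/122078 = -16872642775/660930292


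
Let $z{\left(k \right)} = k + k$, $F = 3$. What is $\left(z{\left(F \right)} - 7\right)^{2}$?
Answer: $1$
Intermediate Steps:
$z{\left(k \right)} = 2 k$
$\left(z{\left(F \right)} - 7\right)^{2} = \left(2 \cdot 3 - 7\right)^{2} = \left(6 - 7\right)^{2} = \left(-1\right)^{2} = 1$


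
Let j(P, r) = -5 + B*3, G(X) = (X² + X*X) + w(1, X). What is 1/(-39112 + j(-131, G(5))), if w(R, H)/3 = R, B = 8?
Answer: -1/39093 ≈ -2.5580e-5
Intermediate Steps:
w(R, H) = 3*R
G(X) = 3 + 2*X² (G(X) = (X² + X*X) + 3*1 = (X² + X²) + 3 = 2*X² + 3 = 3 + 2*X²)
j(P, r) = 19 (j(P, r) = -5 + 8*3 = -5 + 24 = 19)
1/(-39112 + j(-131, G(5))) = 1/(-39112 + 19) = 1/(-39093) = -1/39093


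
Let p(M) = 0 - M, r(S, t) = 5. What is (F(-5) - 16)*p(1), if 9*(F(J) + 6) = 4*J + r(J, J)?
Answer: 71/3 ≈ 23.667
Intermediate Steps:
F(J) = -49/9 + 4*J/9 (F(J) = -6 + (4*J + 5)/9 = -6 + (5 + 4*J)/9 = -6 + (5/9 + 4*J/9) = -49/9 + 4*J/9)
p(M) = -M
(F(-5) - 16)*p(1) = ((-49/9 + (4/9)*(-5)) - 16)*(-1*1) = ((-49/9 - 20/9) - 16)*(-1) = (-23/3 - 16)*(-1) = -71/3*(-1) = 71/3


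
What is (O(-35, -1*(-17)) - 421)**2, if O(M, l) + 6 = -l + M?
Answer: 229441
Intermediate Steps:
O(M, l) = -6 + M - l (O(M, l) = -6 + (-l + M) = -6 + (M - l) = -6 + M - l)
(O(-35, -1*(-17)) - 421)**2 = ((-6 - 35 - (-1)*(-17)) - 421)**2 = ((-6 - 35 - 1*17) - 421)**2 = ((-6 - 35 - 17) - 421)**2 = (-58 - 421)**2 = (-479)**2 = 229441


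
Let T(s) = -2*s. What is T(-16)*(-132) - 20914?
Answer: -25138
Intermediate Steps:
T(-16)*(-132) - 20914 = -2*(-16)*(-132) - 20914 = 32*(-132) - 20914 = -4224 - 20914 = -25138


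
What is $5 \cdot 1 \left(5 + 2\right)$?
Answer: $35$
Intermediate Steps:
$5 \cdot 1 \left(5 + 2\right) = 5 \cdot 7 = 35$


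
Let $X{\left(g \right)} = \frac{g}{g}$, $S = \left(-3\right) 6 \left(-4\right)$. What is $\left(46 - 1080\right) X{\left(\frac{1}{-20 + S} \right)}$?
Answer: $-1034$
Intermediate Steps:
$S = 72$ ($S = \left(-18\right) \left(-4\right) = 72$)
$X{\left(g \right)} = 1$
$\left(46 - 1080\right) X{\left(\frac{1}{-20 + S} \right)} = \left(46 - 1080\right) 1 = \left(-1034\right) 1 = -1034$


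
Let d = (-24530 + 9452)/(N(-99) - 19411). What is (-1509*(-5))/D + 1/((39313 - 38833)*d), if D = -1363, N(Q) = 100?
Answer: -18193387969/3288210240 ≈ -5.5329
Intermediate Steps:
d = 5026/6437 (d = (-24530 + 9452)/(100 - 19411) = -15078/(-19311) = -15078*(-1/19311) = 5026/6437 ≈ 0.78080)
(-1509*(-5))/D + 1/((39313 - 38833)*d) = -1509*(-5)/(-1363) + 1/((39313 - 38833)*(5026/6437)) = 7545*(-1/1363) + (6437/5026)/480 = -7545/1363 + (1/480)*(6437/5026) = -7545/1363 + 6437/2412480 = -18193387969/3288210240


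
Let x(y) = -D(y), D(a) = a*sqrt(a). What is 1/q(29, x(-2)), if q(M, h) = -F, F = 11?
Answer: -1/11 ≈ -0.090909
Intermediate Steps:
D(a) = a**(3/2)
x(y) = -y**(3/2)
q(M, h) = -11 (q(M, h) = -1*11 = -11)
1/q(29, x(-2)) = 1/(-11) = -1/11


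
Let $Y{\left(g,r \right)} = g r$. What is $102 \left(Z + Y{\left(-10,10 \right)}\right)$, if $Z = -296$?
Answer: $-40392$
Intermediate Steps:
$102 \left(Z + Y{\left(-10,10 \right)}\right) = 102 \left(-296 - 100\right) = 102 \left(-396\right) = -40392$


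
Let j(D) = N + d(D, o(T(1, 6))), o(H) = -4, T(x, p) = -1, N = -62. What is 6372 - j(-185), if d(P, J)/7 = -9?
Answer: 6497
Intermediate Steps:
d(P, J) = -63 (d(P, J) = 7*(-9) = -63)
j(D) = -125 (j(D) = -62 - 63 = -125)
6372 - j(-185) = 6372 - 1*(-125) = 6372 + 125 = 6497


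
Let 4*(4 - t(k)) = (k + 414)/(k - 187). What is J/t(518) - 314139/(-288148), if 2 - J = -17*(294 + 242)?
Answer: 124229799183/44909924 ≈ 2766.2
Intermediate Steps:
t(k) = 4 - (414 + k)/(4*(-187 + k)) (t(k) = 4 - (k + 414)/(4*(k - 187)) = 4 - (414 + k)/(4*(-187 + k)))
J = 9114 (J = 2 - (-17)*(294 + 242) = 2 - (-17)*536 = 2 - 1*(-9112) = 2 + 9112 = 9114)
J/t(518) - 314139/(-288148) = 9114/(((-3406 + 15*518)/(4*(-187 + 518)))) - 314139/(-288148) = 9114/(((¼)*(-3406 + 7770)/331)) - 314139*(-1/288148) = 9114/(((¼)*(1/331)*4364)) + 44877/41164 = 9114/(1091/331) + 44877/41164 = 9114*(331/1091) + 44877/41164 = 3016734/1091 + 44877/41164 = 124229799183/44909924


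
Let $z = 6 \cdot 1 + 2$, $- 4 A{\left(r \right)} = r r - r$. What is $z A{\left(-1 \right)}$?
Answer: $-4$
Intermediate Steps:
$A{\left(r \right)} = - \frac{r^{2}}{4} + \frac{r}{4}$ ($A{\left(r \right)} = - \frac{r r - r}{4} = - \frac{r^{2} - r}{4} = - \frac{r^{2}}{4} + \frac{r}{4}$)
$z = 8$ ($z = 6 + 2 = 8$)
$z A{\left(-1 \right)} = 8 \cdot \frac{1}{4} \left(-1\right) \left(1 - -1\right) = 8 \cdot \frac{1}{4} \left(-1\right) \left(1 + 1\right) = 8 \cdot \frac{1}{4} \left(-1\right) 2 = 8 \left(- \frac{1}{2}\right) = -4$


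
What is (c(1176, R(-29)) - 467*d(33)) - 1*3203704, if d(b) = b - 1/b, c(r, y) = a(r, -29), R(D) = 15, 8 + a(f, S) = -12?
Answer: -106230988/33 ≈ -3.2191e+6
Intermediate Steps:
a(f, S) = -20 (a(f, S) = -8 - 12 = -20)
c(r, y) = -20
(c(1176, R(-29)) - 467*d(33)) - 1*3203704 = (-20 - 467*(33 - 1/33)) - 1*3203704 = (-20 - 467*(33 - 1*1/33)) - 3203704 = (-20 - 467*(33 - 1/33)) - 3203704 = (-20 - 467*1088/33) - 3203704 = (-20 - 1*508096/33) - 3203704 = (-20 - 508096/33) - 3203704 = -508756/33 - 3203704 = -106230988/33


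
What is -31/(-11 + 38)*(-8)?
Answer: 248/27 ≈ 9.1852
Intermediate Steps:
-31/(-11 + 38)*(-8) = -31/27*(-8) = 248/27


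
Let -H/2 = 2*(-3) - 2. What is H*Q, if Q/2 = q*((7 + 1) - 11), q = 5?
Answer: -480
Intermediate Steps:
H = 16 (H = -2*(2*(-3) - 2) = -2*(-6 - 2) = -2*(-8) = 16)
Q = -30 (Q = 2*(5*((7 + 1) - 11)) = 2*(5*(8 - 11)) = 2*(5*(-3)) = 2*(-15) = -30)
H*Q = 16*(-30) = -480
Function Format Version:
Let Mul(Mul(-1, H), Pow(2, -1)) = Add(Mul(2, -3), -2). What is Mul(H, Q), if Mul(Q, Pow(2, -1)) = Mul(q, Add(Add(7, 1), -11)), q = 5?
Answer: -480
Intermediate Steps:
H = 16 (H = Mul(-2, Add(Mul(2, -3), -2)) = Mul(-2, Add(-6, -2)) = Mul(-2, -8) = 16)
Q = -30 (Q = Mul(2, Mul(5, Add(Add(7, 1), -11))) = Mul(2, Mul(5, Add(8, -11))) = Mul(2, Mul(5, -3)) = Mul(2, -15) = -30)
Mul(H, Q) = Mul(16, -30) = -480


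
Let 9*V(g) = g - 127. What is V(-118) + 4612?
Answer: 41263/9 ≈ 4584.8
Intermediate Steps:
V(g) = -127/9 + g/9 (V(g) = (g - 127)/9 = (-127 + g)/9 = -127/9 + g/9)
V(-118) + 4612 = (-127/9 + (⅑)*(-118)) + 4612 = (-127/9 - 118/9) + 4612 = -245/9 + 4612 = 41263/9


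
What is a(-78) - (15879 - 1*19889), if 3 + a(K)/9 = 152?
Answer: 5351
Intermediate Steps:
a(K) = 1341 (a(K) = -27 + 9*152 = -27 + 1368 = 1341)
a(-78) - (15879 - 1*19889) = 1341 - (15879 - 1*19889) = 1341 - (15879 - 19889) = 1341 - 1*(-4010) = 1341 + 4010 = 5351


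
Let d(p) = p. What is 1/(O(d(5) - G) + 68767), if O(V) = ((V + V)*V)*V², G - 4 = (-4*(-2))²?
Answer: 1/31574689 ≈ 3.1671e-8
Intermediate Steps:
G = 68 (G = 4 + (-4*(-2))² = 4 + 8² = 4 + 64 = 68)
O(V) = 2*V⁴ (O(V) = ((2*V)*V)*V² = (2*V²)*V² = 2*V⁴)
1/(O(d(5) - G) + 68767) = 1/(2*(5 - 1*68)⁴ + 68767) = 1/(2*(5 - 68)⁴ + 68767) = 1/(2*(-63)⁴ + 68767) = 1/(2*15752961 + 68767) = 1/(31505922 + 68767) = 1/31574689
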